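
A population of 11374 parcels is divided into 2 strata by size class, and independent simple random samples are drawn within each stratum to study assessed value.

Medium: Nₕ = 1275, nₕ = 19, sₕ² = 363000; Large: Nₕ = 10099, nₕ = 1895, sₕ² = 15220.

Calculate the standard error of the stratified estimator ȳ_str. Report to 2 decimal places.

Var(ȳ_str) = Σₕ Wₕ²(1 − fₕ)sₕ²/nₕ with Wₕ = Nₕ/N, N = 11374.
Medium: Wₕ = 0.11209777; term = 0.11209777²·(1 − 0.01490196)·363000/19 = 236.49742.
Large: Wₕ = 0.88790223; term = 0.88790223²·(1 − 0.18764234)·15220/1895 = 5.1437874.
Sum = 241.64121.
SE = √(241.64121) = 15.54.

15.54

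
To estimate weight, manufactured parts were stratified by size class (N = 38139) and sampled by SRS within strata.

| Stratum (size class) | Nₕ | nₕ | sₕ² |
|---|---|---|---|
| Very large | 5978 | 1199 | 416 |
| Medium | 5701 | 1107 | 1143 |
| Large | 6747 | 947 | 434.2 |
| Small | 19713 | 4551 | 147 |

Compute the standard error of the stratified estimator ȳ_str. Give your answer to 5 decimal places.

Var(ȳ_str) = Σₕ Wₕ²(1 − fₕ)sₕ²/nₕ with Wₕ = Nₕ/N, N = 38139.
Very large: Wₕ = 0.15674244; term = 0.15674244²·(1 − 0.20056875)·416/1199 = 0.0068144135.
Medium: Wₕ = 0.14947954; term = 0.14947954²·(1 − 0.19417646)·1143/1107 = 0.018590969.
Large: Wₕ = 0.17690553; term = 0.17690553²·(1 − 0.14035868)·434.2/947 = 0.012335022.
Small: Wₕ = 0.51687249; term = 0.51687249²·(1 − 0.23086288)·147/4551 = 0.006637142.
Sum = 0.044377547.
SE = √(0.044377547) = 0.21066.

0.21066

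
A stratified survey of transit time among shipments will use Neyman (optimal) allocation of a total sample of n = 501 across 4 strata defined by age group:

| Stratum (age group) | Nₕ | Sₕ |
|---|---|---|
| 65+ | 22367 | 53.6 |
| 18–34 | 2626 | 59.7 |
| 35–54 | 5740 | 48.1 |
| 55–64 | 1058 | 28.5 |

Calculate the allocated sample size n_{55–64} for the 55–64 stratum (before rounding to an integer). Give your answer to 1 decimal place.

9.1

Neyman allocation: nₕ = n·NₕSₕ / Σⱼ NⱼSⱼ.
Σ NⱼSⱼ = 22367·53.6 + 2626·59.7 + 5740·48.1 + 1058·28.5 = 1.6618904 × 10^6.
n_{55–64} = 501·1058·28.5 / (1.6618904 × 10^6) = 9.1.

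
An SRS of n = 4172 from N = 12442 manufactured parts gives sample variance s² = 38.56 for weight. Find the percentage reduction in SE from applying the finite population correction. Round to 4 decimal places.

f = n/N = 4172/12442 = 0.33531587.
SE_no-fpc = √(s²/n) = 0.096138283; SE_fpc = √((1−f)s²/n) = 0.078379776.
Ratio = √(1−f) = 0.81528163. Reduction = 100·(1 − 0.81528163) = 18.4718%.

18.4718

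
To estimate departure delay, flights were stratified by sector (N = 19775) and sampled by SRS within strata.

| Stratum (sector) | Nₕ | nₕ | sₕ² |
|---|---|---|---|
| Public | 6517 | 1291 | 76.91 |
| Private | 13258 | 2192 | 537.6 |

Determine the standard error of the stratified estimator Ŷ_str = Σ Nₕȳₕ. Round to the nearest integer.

6165

Var(Ŷ_str) = Σₕ Nₕ²(1 − fₕ)sₕ²/nₕ.
Public: 6517²·(1 − 1291/6517)·76.91/1291 = 2.028961 × 10^6.
Private: 13258²·(1 − 2192/13258)·537.6/2192 = 3.5982173 × 10^7.
Sum = 3.8011134 × 10^7.
SE = √(3.8011134 × 10^7) = 6165.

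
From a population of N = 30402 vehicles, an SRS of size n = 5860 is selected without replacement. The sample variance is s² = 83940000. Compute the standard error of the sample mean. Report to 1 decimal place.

107.5

Under SRS without replacement, Var(ȳ) = (1 − f)·s²/n with f = n/N = 5860/30402 = 0.19275048.
Var(ȳ) = (1 − 0.19275048)·83940000/5860 = 0.80724952·14324.232 = 11563.23.
SE(ȳ) = √(11563.23) = 107.5.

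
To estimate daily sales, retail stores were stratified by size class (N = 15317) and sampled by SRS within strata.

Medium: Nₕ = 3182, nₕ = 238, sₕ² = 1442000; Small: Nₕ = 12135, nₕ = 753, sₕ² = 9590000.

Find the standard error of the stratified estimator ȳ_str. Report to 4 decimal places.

87.9758

Var(ȳ_str) = Σₕ Wₕ²(1 − fₕ)sₕ²/nₕ with Wₕ = Nₕ/N, N = 15317.
Medium: Wₕ = 0.20774303; term = 0.20774303²·(1 − 0.07479573)·1442000/238 = 241.92395.
Small: Wₕ = 0.79225697; term = 0.79225697²·(1 − 0.06205192)·9590000/753 = 7497.8124.
Sum = 7739.7364.
SE = √(7739.7364) = 87.9758.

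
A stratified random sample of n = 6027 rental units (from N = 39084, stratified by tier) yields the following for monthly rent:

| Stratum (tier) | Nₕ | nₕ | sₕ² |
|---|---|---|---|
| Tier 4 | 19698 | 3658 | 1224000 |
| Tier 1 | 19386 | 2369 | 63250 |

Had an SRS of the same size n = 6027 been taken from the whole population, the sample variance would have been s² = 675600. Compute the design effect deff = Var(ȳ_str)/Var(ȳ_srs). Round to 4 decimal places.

Var(ȳ_str) = Σ Wₕ²(1−fₕ)sₕ²/nₕ with Wₕ = Nₕ/39084:
  Tier 4: (19698/39084)²·(1−3658/19698)·1224000/3658 = 69.209579
  Tier 1: (19386/39084)²·(1−2369/19386)·63250/2369 = 5.7659207
  → Var(ȳ_str) = 74.9755.
Var(ȳ_srs) = (1 − 6027/39084)·675600/6027 = 94.809724.
deff = 74.9755 / 94.809724 = 0.7908.

0.7908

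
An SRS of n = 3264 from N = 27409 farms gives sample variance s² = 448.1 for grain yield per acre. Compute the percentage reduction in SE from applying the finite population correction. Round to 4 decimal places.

f = n/N = 3264/27409 = 0.11908497.
SE_no-fpc = √(s²/n) = 0.37052063; SE_fpc = √((1−f)s²/n) = 0.34775982.
Ratio = √(1−f) = 0.93857074. Reduction = 100·(1 − 0.93857074) = 6.1429%.

6.1429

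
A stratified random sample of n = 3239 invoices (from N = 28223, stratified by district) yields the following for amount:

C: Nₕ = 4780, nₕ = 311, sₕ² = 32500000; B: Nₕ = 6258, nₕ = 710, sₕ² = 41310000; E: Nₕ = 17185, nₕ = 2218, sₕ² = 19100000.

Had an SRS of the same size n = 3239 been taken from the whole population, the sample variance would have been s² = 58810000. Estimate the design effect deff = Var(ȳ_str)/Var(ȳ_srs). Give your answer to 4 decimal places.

0.5051

Var(ȳ_str) = Σ Wₕ²(1−fₕ)sₕ²/nₕ with Wₕ = Nₕ/28223:
  C: (4780/28223)²·(1−311/4780)·32500000/311 = 2802.5597
  B: (6258/28223)²·(1−710/6258)·41310000/710 = 2536.0774
  E: (17185/28223)²·(1−2218/17185)·19100000/2218 = 2780.672
  → Var(ȳ_str) = 8119.3091.
Var(ȳ_srs) = (1 − 3239/28223)·58810000/3239 = 16073.077.
deff = 8119.3091 / 16073.077 = 0.5051.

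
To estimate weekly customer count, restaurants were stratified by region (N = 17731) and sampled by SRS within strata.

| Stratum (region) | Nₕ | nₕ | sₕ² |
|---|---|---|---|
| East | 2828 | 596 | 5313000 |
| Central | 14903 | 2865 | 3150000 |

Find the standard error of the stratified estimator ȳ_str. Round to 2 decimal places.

28.40

Var(ȳ_str) = Σₕ Wₕ²(1 − fₕ)sₕ²/nₕ with Wₕ = Nₕ/N, N = 17731.
East: Wₕ = 0.15949467; term = 0.15949467²·(1 − 0.21074965)·5313000/596 = 178.97843.
Central: Wₕ = 0.84050533; term = 0.84050533²·(1 − 0.19224317)·3150000/2865 = 627.40433.
Sum = 806.38276.
SE = √(806.38276) = 28.40.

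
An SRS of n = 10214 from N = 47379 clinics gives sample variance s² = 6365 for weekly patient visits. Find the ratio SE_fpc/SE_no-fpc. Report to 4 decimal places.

f = n/N = 10214/47379 = 0.21558074.
SE_no-fpc = √(s²/n) = 0.78940755; SE_fpc = √((1−f)s²/n) = 0.69915811.
Ratio = √(1−f) = 0.88567446.

0.8857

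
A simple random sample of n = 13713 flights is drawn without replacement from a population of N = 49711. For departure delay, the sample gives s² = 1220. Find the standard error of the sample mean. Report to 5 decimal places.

Under SRS without replacement, Var(ȳ) = (1 − f)·s²/n with f = n/N = 13713/49711 = 0.27585444.
Var(ȳ) = (1 − 0.27585444)·1220/13713 = 0.72414556·0.088966674 = 0.064424822.
SE(ȳ) = √(0.064424822) = 0.25382.

0.25382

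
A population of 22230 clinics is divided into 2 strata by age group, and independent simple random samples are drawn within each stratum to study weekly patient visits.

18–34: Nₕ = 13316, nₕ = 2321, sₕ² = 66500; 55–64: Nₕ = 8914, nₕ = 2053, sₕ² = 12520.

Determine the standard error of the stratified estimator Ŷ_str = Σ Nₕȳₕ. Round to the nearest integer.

Var(Ŷ_str) = Σₕ Nₕ²(1 − fₕ)sₕ²/nₕ.
18–34: 13316²·(1 − 2321/13316)·66500/2321 = 4.1948412 × 10^9.
55–64: 8914²·(1 − 2053/8914)·12520/2053 = 3.7297131 × 10^8.
Sum = 4.5678125 × 10^9.
SE = √(4.5678125 × 10^9) = 67586.

67586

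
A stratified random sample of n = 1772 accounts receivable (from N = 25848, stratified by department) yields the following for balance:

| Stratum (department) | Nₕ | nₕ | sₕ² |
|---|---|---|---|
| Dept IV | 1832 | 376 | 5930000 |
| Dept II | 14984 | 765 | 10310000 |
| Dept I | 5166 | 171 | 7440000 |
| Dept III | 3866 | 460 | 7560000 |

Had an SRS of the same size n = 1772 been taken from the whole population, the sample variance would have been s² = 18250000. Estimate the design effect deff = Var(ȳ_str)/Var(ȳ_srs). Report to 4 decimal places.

0.6635

Var(ȳ_str) = Σ Wₕ²(1−fₕ)sₕ²/nₕ with Wₕ = Nₕ/25848:
  Dept IV: (1832/25848)²·(1−376/1832)·5930000/376 = 62.965086
  Dept II: (14984/25848)²·(1−765/14984)·10310000/765 = 4297.7402
  Dept I: (5166/25848)²·(1−171/5166)·7440000/171 = 1680.4006
  Dept III: (3866/25848)²·(1−460/3866)·7560000/460 = 323.90419
  → Var(ȳ_str) = 6365.0101.
Var(ȳ_srs) = (1 − 1772/25848)·18250000/1772 = 9593.0463.
deff = 6365.0101 / 9593.0463 = 0.6635.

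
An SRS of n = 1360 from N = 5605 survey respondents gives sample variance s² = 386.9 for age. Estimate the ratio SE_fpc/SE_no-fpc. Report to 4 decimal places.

0.8703

f = n/N = 1360/5605 = 0.24264050.
SE_no-fpc = √(s²/n) = 0.53337163; SE_fpc = √((1−f)s²/n) = 0.46417415.
Ratio = √(1−f) = 0.87026404.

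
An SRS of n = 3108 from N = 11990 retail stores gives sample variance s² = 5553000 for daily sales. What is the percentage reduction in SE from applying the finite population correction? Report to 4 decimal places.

13.9312

f = n/N = 3108/11990 = 0.25921601.
SE_no-fpc = √(s²/n) = 42.269132; SE_fpc = √((1−f)s²/n) = 36.380539.
Ratio = √(1−f) = 0.86068809. Reduction = 100·(1 − 0.86068809) = 13.9312%.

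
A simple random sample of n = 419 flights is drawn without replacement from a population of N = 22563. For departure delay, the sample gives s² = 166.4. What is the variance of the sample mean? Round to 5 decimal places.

Under SRS without replacement, Var(ȳ) = (1 − f)·s²/n with f = n/N = 419/22563 = 0.01857023.
Var(ȳ) = (1 − 0.01857023)·166.4/419 = 0.98142977·0.39713604 = 0.38976113.

0.38976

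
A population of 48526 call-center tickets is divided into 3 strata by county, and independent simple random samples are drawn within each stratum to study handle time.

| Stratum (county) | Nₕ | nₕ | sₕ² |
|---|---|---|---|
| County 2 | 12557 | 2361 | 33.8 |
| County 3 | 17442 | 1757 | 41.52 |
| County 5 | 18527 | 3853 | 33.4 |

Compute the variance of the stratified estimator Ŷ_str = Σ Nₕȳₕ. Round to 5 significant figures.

1.0655 × 10^7

Var(Ŷ_str) = Σₕ Nₕ²(1 − fₕ)sₕ²/nₕ.
County 2: 12557²·(1 − 2361/12557)·33.8/2361 = 1.8328901 × 10^6.
County 3: 17442²·(1 − 1757/17442)·41.52/1757 = 6.4649681 × 10^6.
County 5: 18527²·(1 − 3853/18527)·33.4/3853 = 2.3566825 × 10^6.
Sum = 1.0654541 × 10^7.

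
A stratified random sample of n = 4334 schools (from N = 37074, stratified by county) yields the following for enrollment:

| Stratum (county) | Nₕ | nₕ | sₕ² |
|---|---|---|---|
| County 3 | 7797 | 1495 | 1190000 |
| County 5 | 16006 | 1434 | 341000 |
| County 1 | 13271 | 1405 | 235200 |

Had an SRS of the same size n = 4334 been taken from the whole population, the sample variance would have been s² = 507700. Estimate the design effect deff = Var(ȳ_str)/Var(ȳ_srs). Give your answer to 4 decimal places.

Var(ȳ_str) = Σ Wₕ²(1−fₕ)sₕ²/nₕ with Wₕ = Nₕ/37074:
  County 3: (7797/37074)²·(1−1495/7797)·1190000/1495 = 28.455932
  County 5: (16006/37074)²·(1−1434/16006)·341000/1434 = 40.352302
  County 1: (13271/37074)²·(1−1405/13271)·235200/1405 = 19.179183
  → Var(ȳ_str) = 87.987417.
Var(ȳ_srs) = (1 − 4334/37074)·507700/4334 = 103.44928.
deff = 87.987417 / 103.44928 = 0.8505.

0.8505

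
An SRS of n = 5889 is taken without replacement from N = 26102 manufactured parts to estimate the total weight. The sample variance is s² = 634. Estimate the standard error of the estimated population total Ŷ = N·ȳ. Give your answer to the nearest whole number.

7537

Var(Ŷ) = N²·Var(ȳ) = N²·(1 − n/N)·s²/n.
f = 5889/26102 = 0.22561490; Var(ȳ) = 0.77438510·634/5889 = 0.08336902.
Var(Ŷ) = 26102² · 0.08336902 = 5.6800514 × 10^7.
SE(Ŷ) = √(5.6800514 × 10^7) = 7537.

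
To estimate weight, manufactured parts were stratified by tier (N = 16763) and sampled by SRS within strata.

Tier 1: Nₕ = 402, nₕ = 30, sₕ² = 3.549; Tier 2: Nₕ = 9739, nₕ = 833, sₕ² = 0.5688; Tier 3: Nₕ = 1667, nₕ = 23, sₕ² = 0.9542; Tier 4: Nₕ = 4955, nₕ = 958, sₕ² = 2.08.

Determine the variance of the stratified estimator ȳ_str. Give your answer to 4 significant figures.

8.314 × 10^-4

Var(ȳ_str) = Σₕ Wₕ²(1 − fₕ)sₕ²/nₕ with Wₕ = Nₕ/N, N = 16763.
Tier 1: Wₕ = 0.02398139; term = 0.02398139²·(1 − 0.07462687)·3.549/30 = 6.2957902 × 10^-5.
Tier 2: Wₕ = 0.58098192; term = 0.58098192²·(1 − 0.08553240)·0.5688/833 = 2.1076969 × 10^-4.
Tier 3: Wₕ = 0.09944521; term = 0.09944521²·(1 − 0.01379724)·0.9542/23 = 4.0461828 × 10^-4.
Tier 4: Wₕ = 0.29559148; term = 0.29559148²·(1 − 0.19334006)·2.08/958 = 1.5302844 × 10^-4.
Sum = 8.3137431 × 10^-4.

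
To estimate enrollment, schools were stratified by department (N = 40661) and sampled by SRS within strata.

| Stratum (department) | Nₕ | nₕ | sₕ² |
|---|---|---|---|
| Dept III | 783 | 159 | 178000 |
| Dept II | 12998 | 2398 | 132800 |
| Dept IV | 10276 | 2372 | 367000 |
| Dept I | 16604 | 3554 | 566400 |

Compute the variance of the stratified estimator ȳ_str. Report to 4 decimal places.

33.4336

Var(ȳ_str) = Σₕ Wₕ²(1 − fₕ)sₕ²/nₕ with Wₕ = Nₕ/N, N = 40661.
Dept III: Wₕ = 0.01925678; term = 0.01925678²·(1 − 0.20306513)·178000/159 = 0.33083627.
Dept II: Wₕ = 0.31966749; term = 0.31966749²·(1 − 0.18448992)·132800/2398 = 4.615037.
Dept IV: Wₕ = 0.25272374; term = 0.25272374²·(1 − 0.23082912)·367000/2372 = 7.6009224.
Dept I: Wₕ = 0.40835198; term = 0.40835198²·(1 − 0.21404481)·566400/3554 = 20.88685.
Sum = 33.433646.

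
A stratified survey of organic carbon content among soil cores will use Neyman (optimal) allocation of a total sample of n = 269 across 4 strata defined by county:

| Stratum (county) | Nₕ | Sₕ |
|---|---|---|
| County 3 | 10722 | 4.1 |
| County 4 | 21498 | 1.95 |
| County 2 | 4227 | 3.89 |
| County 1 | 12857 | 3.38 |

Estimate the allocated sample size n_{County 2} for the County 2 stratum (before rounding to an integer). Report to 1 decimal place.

Neyman allocation: nₕ = n·NₕSₕ / Σⱼ NⱼSⱼ.
Σ NⱼSⱼ = 10722·4.1 + 21498·1.95 + 4227·3.89 + 12857·3.38 = 145780.99.
n_{County 2} = 269·4227·3.89 / 145780.99 = 30.3.

30.3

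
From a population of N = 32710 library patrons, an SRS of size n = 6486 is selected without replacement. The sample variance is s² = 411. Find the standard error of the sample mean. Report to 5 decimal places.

0.22539

Under SRS without replacement, Var(ȳ) = (1 − f)·s²/n with f = n/N = 6486/32710 = 0.19828799.
Var(ȳ) = (1 − 0.19828799)·411/6486 = 0.80171201·0.063367253 = 0.050802288.
SE(ȳ) = √(0.050802288) = 0.22539.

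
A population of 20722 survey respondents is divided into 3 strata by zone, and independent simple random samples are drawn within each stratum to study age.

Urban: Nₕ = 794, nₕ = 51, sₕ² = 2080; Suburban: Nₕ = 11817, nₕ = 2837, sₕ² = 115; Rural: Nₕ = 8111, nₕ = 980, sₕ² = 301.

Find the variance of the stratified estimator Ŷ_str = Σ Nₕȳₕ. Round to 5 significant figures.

Var(Ŷ_str) = Σₕ Nₕ²(1 − fₕ)sₕ²/nₕ.
Urban: 794²·(1 − 51/794)·2080/51 = 2.406038 × 10^7.
Suburban: 11817²·(1 − 2837/11817)·115/2837 = 4.3015213 × 10^6.
Rural: 8111²·(1 − 980/8111)·301/980 = 1.7765002 × 10^7.
Sum = 4.6126903 × 10^7.

4.6127 × 10^7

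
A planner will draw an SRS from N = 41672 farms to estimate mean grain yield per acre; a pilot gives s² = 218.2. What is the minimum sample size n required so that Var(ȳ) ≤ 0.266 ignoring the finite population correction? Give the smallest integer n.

821

Without fpc, n₀ = s²/D = 218.2/0.266 = 820.3008.
Rounding up, n = 821.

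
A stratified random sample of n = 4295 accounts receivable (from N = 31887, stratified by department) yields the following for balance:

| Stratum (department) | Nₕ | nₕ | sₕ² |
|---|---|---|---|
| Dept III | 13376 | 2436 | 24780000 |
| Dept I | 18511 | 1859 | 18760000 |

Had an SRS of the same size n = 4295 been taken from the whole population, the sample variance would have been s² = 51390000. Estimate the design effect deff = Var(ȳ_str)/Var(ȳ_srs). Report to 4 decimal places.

Var(ȳ_str) = Σ Wₕ²(1−fₕ)sₕ²/nₕ with Wₕ = Nₕ/31887:
  Dept III: (13376/31887)²·(1−2436/13376)·24780000/2436 = 1463.9973
  Dept I: (18511/31887)²·(1−1859/18511)·18760000/1859 = 3059.3024
  → Var(ȳ_str) = 4523.2997.
Var(ȳ_srs) = (1 − 4295/31887)·51390000/4295 = 10353.447.
deff = 4523.2997 / 10353.447 = 0.4369.

0.4369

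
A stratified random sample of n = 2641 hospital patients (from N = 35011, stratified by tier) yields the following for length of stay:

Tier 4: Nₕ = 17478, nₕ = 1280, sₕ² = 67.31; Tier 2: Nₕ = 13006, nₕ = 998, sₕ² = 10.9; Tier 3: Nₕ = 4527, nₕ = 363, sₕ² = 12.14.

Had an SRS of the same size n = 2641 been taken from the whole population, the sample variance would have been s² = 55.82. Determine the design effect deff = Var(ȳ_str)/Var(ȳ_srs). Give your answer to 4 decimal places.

0.7190

Var(ȳ_str) = Σ Wₕ²(1−fₕ)sₕ²/nₕ with Wₕ = Nₕ/35011:
  Tier 4: (17478/35011)²·(1−1280/17478)·67.31/1280 = 0.012145453
  Tier 2: (13006/35011)²·(1−998/13006)·10.9/998 = 0.0013915581
  Tier 3: (4527/35011)²·(1−363/4527)·12.14/363 = 5.1430914 × 10^-4
  → Var(ȳ_str) = 0.01405132.
Var(ȳ_srs) = (1 − 2641/35011)·55.82/2641 = 0.019541577.
deff = 0.01405132 / 0.019541577 = 0.7190.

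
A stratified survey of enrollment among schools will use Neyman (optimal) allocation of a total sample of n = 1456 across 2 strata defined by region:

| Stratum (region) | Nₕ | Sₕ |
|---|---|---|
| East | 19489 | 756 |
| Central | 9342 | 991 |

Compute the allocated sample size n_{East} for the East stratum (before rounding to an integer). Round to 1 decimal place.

Neyman allocation: nₕ = n·NₕSₕ / Σⱼ NⱼSⱼ.
Σ NⱼSⱼ = 19489·756 + 9342·991 = 2.3991606 × 10^7.
n_{East} = 1456·19489·756 / (2.3991606 × 10^7) = 894.2.

894.2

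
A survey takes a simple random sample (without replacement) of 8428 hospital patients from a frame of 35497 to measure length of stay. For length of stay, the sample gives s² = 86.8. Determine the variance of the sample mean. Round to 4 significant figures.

Under SRS without replacement, Var(ȳ) = (1 − f)·s²/n with f = n/N = 8428/35497 = 0.23742852.
Var(ȳ) = (1 − 0.23742852)·86.8/8428 = 0.76257148·0.010299003 = 0.0078537263.

0.007854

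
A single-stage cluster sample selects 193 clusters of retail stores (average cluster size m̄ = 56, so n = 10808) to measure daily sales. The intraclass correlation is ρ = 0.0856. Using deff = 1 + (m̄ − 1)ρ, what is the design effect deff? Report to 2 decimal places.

deff = 1 + (56 − 1)·0.0856 = 1 + 4.708 = 5.708.

5.71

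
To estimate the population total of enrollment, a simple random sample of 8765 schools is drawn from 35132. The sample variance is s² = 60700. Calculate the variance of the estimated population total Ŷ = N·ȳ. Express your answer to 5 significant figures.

Var(Ŷ) = N²·Var(ȳ) = N²·(1 − n/N)·s²/n.
f = 8765/35132 = 0.24948765; Var(ȳ) = 0.75051235·60700/8765 = 5.1975014.
Var(Ŷ) = 35132² · 5.1975014 = 6.4150547 × 10^9.

6.4151 × 10^9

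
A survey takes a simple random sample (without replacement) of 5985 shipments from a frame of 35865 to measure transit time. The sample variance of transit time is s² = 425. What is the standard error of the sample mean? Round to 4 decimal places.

Under SRS without replacement, Var(ȳ) = (1 − f)·s²/n with f = n/N = 5985/35865 = 0.16687578.
Var(ȳ) = (1 − 0.16687578)·425/5985 = 0.83312422·0.07101086 = 0.059160867.
SE(ȳ) = √(0.059160867) = 0.2432.

0.2432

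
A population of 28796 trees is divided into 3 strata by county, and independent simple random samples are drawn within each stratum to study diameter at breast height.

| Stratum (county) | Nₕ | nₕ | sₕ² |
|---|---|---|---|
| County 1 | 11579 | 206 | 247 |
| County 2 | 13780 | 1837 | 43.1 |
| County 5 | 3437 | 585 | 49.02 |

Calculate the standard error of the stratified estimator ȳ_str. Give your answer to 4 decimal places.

0.4428

Var(ȳ_str) = Σₕ Wₕ²(1 − fₕ)sₕ²/nₕ with Wₕ = Nₕ/N, N = 28796.
County 1: Wₕ = 0.40210446; term = 0.40210446²·(1 − 0.01779083)·247/206 = 0.19041953.
County 2: Wₕ = 0.47853869; term = 0.47853869²·(1 − 0.13330914)·43.1/1837 = 0.0046565732.
County 5: Wₕ = 0.11935686; term = 0.11935686²·(1 − 0.17020658)·49.02/585 = 9.9056314 × 10^-4.
Sum = 0.19606667.
SE = √(0.19606667) = 0.4428.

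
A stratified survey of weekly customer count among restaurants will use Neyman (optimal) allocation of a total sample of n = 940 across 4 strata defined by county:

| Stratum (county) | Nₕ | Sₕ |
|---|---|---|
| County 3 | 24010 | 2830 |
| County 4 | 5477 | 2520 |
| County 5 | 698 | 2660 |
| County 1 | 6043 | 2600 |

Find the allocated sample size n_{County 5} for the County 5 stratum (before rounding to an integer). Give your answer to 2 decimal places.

17.57

Neyman allocation: nₕ = n·NₕSₕ / Σⱼ NⱼSⱼ.
Σ NⱼSⱼ = 24010·2830 + 5477·2520 + 698·2660 + 6043·2600 = 9.931882 × 10^7.
n_{County 5} = 940·698·2660 / (9.931882 × 10^7) = 17.57.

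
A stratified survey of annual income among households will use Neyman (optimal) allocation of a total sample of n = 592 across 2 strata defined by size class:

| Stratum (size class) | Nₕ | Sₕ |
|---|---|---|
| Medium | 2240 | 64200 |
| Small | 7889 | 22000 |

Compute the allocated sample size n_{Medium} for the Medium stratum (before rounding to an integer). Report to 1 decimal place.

Neyman allocation: nₕ = n·NₕSₕ / Σⱼ NⱼSⱼ.
Σ NⱼSⱼ = 2240·64200 + 7889·22000 = 3.17366 × 10^8.
n_{Medium} = 592·2240·64200 / (3.17366 × 10^8) = 268.3.

268.3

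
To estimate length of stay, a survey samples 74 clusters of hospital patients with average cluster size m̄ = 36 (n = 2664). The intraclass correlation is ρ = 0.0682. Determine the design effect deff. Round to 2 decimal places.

3.39

deff = 1 + (36 − 1)·0.0682 = 1 + 2.387 = 3.387.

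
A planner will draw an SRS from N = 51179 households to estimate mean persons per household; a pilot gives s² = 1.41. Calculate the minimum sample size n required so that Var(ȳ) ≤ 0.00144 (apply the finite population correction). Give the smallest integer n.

961

Without fpc, n₀ = s²/D = 1.41/0.00144 = 979.1667.
With fpc, (1 − n/N)·s²/n ≤ D requires n ≥ n₀/(1 + n₀/N) = 979.1667/(1 + 979.1667/51179) = 960.7848.
Rounding up, n = 961.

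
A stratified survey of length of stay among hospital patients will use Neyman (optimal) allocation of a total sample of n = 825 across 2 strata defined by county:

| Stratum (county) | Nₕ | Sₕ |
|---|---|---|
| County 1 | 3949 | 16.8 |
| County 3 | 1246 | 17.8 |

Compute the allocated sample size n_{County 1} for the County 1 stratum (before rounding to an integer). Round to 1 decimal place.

618.3

Neyman allocation: nₕ = n·NₕSₕ / Σⱼ NⱼSⱼ.
Σ NⱼSⱼ = 3949·16.8 + 1246·17.8 = 88522.
n_{County 1} = 825·3949·16.8 / 88522 = 618.3.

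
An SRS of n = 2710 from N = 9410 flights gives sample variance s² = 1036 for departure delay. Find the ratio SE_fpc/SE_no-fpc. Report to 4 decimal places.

f = n/N = 2710/9410 = 0.28799150.
SE_no-fpc = √(s²/n) = 0.61829429; SE_fpc = √((1−f)s²/n) = 0.5217204.
Ratio = √(1−f) = 0.84380596.

0.8438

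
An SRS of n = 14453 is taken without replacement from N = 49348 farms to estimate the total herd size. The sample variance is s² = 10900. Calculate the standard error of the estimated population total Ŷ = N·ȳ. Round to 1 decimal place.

36037.2

Var(Ŷ) = N²·Var(ȳ) = N²·(1 − n/N)·s²/n.
f = 14453/49348 = 0.29287914; Var(ȳ) = 0.70712086·10900/14453 = 0.53328841.
Var(Ŷ) = 49348² · 0.53328841 = 1.2986773 × 10^9.
SE(Ŷ) = √(1.2986773 × 10^9) = 36037.2.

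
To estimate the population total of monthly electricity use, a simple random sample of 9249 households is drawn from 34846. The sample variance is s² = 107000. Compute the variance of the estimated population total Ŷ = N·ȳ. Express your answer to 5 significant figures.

Var(Ŷ) = N²·Var(ȳ) = N²·(1 − n/N)·s²/n.
f = 9249/34846 = 0.26542501; Var(ȳ) = 0.73457499·107000/9249 = 8.4981645.
Var(Ŷ) = 34846² · 8.4981645 = 1.0318843 × 10^10.

1.0319 × 10^10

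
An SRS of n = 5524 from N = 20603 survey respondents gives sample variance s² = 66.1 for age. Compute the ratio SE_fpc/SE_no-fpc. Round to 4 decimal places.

f = n/N = 5524/20603 = 0.26811629.
SE_no-fpc = √(s²/n) = 0.10938906; SE_fpc = √((1−f)s²/n) = 0.093582563.
Ratio = √(1−f) = 0.85550202.

0.8555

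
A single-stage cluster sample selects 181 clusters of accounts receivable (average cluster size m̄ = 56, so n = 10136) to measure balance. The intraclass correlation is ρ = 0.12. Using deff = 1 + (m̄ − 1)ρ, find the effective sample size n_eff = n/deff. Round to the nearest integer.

1334

deff = 1 + (56 − 1)·0.12 = 1 + 6.6 = 7.6.
n_eff = 10136 / 7.6 = 1334.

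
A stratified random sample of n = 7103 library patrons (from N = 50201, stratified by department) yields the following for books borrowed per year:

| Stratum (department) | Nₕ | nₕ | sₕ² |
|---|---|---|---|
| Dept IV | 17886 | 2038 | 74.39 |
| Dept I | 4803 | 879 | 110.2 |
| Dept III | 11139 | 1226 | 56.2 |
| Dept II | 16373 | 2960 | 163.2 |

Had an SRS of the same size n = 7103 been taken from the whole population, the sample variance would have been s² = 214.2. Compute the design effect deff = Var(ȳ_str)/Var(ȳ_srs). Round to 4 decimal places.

Var(ȳ_str) = Σ Wₕ²(1−fₕ)sₕ²/nₕ with Wₕ = Nₕ/50201:
  Dept IV: (17886/50201)²·(1−2038/17886)·74.39/2038 = 0.0041055688
  Dept I: (4803/50201)²·(1−879/4803)·110.2/879 = 9.3758266 × 10^-4
  Dept III: (11139/50201)²·(1−1226/11139)·56.2/1226 = 0.0020085027
  Dept II: (16373/50201)²·(1−2960/16373)·163.2/2960 = 0.0048046073
  → Var(ȳ_str) = 0.011856261.
Var(ȳ_srs) = (1 − 7103/50201)·214.2/7103 = 0.025889425.
deff = 0.011856261 / 0.025889425 = 0.4580.

0.4580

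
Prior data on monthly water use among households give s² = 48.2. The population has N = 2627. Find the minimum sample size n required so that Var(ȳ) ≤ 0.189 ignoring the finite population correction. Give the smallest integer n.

Without fpc, n₀ = s²/D = 48.2/0.189 = 255.0265.
Rounding up, n = 256.

256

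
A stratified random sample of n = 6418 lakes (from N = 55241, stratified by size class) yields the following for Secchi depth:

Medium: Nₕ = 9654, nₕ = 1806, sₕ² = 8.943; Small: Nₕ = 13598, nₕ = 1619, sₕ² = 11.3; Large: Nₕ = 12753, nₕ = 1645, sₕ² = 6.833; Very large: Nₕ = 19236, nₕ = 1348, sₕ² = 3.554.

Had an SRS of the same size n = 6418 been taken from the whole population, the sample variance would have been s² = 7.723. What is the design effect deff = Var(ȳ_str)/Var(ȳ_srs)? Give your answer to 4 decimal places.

Var(ȳ_str) = Σ Wₕ²(1−fₕ)sₕ²/nₕ with Wₕ = Nₕ/55241:
  Medium: (9654/55241)²·(1−1806/9654)·8.943/1806 = 1.2294439 × 10^-4
  Small: (13598/55241)²·(1−1619/13598)·11.3/1619 = 3.7256678 × 10^-4
  Large: (12753/55241)²·(1−1645/12753)·6.833/1645 = 1.9282826 × 10^-4
  Very large: (19236/55241)²·(1−1348/19236)·3.554/1348 = 2.9729049 × 10^-4
  → Var(ȳ_str) = 9.8562992 × 10^-4.
Var(ȳ_srs) = (1 − 6418/55241)·7.723/6418 = 0.0010635288.
deff = (9.8562992 × 10^-4) / 0.0010635288 = 0.9268.

0.9268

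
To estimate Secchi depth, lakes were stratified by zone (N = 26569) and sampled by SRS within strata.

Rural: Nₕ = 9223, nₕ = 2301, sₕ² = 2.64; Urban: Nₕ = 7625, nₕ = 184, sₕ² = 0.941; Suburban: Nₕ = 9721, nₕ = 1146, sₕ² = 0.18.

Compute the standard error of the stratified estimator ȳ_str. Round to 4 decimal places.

Var(ȳ_str) = Σₕ Wₕ²(1 − fₕ)sₕ²/nₕ with Wₕ = Nₕ/N, N = 26569.
Rural: Wₕ = 0.34713388; term = 0.34713388²·(1 − 0.24948498)·2.64/2301 = 1.0376256 × 10^-4.
Urban: Wₕ = 0.28698860; term = 0.28698860²·(1 − 0.02413115)·0.941/184 = 4.11048 × 10^-4.
Suburban: Wₕ = 0.36587753; term = 0.36587753²·(1 − 0.11788911)·0.18/1146 = 1.8547379 × 10^-5.
Sum = 5.3335794 × 10^-4.
SE = √(5.3335794 × 10^-4) = 0.0231.

0.0231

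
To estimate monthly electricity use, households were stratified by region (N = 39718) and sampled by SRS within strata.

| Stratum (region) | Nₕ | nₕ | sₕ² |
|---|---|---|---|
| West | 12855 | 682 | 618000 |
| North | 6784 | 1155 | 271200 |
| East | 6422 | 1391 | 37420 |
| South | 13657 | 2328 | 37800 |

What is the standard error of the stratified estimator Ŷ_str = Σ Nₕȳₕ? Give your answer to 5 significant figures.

392620

Var(Ŷ_str) = Σₕ Nₕ²(1 − fₕ)sₕ²/nₕ.
West: 12855²·(1 − 682/12855)·618000/682 = 1.4179921 × 10^11.
North: 6784²·(1 − 1155/6784)·271200/1155 = 8.9665379 × 10^9.
East: 6422²·(1 − 1391/6422)·37420/1391 = 8.6916308 × 10^8.
South: 13657²·(1 − 2328/13657)·37800/2328 = 2.5122087 × 10^9.
Sum = 1.5414712 × 10^11.
SE = √(1.5414712 × 10^11) = 392620.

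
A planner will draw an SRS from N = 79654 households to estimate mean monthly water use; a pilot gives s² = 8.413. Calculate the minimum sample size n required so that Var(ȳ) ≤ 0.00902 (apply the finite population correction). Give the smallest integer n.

922

Without fpc, n₀ = s²/D = 8.413/0.00902 = 932.7051.
With fpc, (1 − n/N)·s²/n ≤ D requires n ≥ n₀/(1 + n₀/N) = 932.7051/(1 + 932.7051/79654) = 921.9100.
Rounding up, n = 922.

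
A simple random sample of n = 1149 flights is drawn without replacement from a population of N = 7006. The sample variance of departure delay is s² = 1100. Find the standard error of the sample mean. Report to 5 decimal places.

0.89462

Under SRS without replacement, Var(ȳ) = (1 − f)·s²/n with f = n/N = 1149/7006 = 0.16400228.
Var(ȳ) = (1 − 0.16400228)·1100/1149 = 0.83599772·0.95735422 = 0.80034594.
SE(ȳ) = √(0.80034594) = 0.89462.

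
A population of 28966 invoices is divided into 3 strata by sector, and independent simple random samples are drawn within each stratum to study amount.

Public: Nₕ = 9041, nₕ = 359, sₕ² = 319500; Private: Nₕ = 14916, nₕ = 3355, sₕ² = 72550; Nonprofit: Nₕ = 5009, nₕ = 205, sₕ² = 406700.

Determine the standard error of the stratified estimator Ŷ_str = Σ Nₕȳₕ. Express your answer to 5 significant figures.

Var(Ŷ_str) = Σₕ Nₕ²(1 − fₕ)sₕ²/nₕ.
Public: 9041²·(1 − 359/9041)·319500/359 = 6.985744 × 10^10.
Private: 14916²·(1 − 3355/14916)·72550/3355 = 3.7290024 × 10^9.
Nonprofit: 5009²·(1 − 205/5009)·406700/205 = 4.7739113 × 10^10.
Sum = 1.2132556 × 10^11.
SE = √(1.2132556 × 10^11) = 348320.

348320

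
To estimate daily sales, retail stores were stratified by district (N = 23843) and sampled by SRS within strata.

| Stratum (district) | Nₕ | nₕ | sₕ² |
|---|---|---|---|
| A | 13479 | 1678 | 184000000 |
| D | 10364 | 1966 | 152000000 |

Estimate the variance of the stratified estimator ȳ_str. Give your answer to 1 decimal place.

42518.8

Var(ȳ_str) = Σₕ Wₕ²(1 − fₕ)sₕ²/nₕ with Wₕ = Nₕ/N, N = 23843.
A: Wₕ = 0.56532316; term = 0.56532316²·(1 − 0.12448995)·184000000/1678 = 30681.78.
D: Wₕ = 0.43467684; term = 0.43467684²·(1 − 0.18969510)·152000000/1966 = 11836.997.
Sum = 42518.777.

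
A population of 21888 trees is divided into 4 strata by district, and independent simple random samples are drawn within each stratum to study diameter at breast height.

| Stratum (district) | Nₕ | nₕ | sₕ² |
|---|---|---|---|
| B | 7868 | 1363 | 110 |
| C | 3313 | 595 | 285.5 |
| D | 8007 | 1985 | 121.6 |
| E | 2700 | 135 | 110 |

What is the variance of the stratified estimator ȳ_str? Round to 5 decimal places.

0.03558

Var(ȳ_str) = Σₕ Wₕ²(1 − fₕ)sₕ²/nₕ with Wₕ = Nₕ/N, N = 21888.
B: Wₕ = 0.35946637; term = 0.35946637²·(1 − 0.17323335)·110/1363 = 0.0086217678.
C: Wₕ = 0.15136148; term = 0.15136148²·(1 − 0.17959553)·285.5/595 = 0.0090187817.
D: Wₕ = 0.36581689; term = 0.36581689²·(1 − 0.24790808)·121.6/1985 = 0.0061655452.
E: Wₕ = 0.12335526; term = 0.12335526²·(1 − 0.05000000)·110/135 = 0.011778714.
Sum = 0.035584809.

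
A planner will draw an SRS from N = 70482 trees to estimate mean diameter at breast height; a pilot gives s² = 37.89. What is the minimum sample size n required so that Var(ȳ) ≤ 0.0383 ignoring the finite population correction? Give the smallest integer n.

990

Without fpc, n₀ = s²/D = 37.89/0.0383 = 989.2950.
Rounding up, n = 990.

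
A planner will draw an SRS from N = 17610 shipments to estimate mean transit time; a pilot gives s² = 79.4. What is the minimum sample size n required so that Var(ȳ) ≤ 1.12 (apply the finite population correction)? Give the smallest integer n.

71

Without fpc, n₀ = s²/D = 79.4/1.12 = 70.8929.
With fpc, (1 − n/N)·s²/n ≤ D requires n ≥ n₀/(1 + n₀/N) = 70.8929/(1 + 70.8929/17610) = 70.6086.
Rounding up, n = 71.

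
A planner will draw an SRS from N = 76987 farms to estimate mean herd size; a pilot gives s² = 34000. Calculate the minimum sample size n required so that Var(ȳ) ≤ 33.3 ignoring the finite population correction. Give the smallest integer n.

Without fpc, n₀ = s²/D = 34000/33.3 = 1021.0210.
Rounding up, n = 1022.

1022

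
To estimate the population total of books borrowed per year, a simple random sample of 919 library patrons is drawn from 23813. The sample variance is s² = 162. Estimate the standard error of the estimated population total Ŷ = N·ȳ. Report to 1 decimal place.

Var(Ŷ) = N²·Var(ȳ) = N²·(1 − n/N)·s²/n.
f = 919/23813 = 0.03859237; Var(ȳ) = 0.96140763·162/919 = 0.16947556.
Var(Ŷ) = 23813² · 0.16947556 = 9.6102636 × 10^7.
SE(Ŷ) = √(9.6102636 × 10^7) = 9803.2.

9803.2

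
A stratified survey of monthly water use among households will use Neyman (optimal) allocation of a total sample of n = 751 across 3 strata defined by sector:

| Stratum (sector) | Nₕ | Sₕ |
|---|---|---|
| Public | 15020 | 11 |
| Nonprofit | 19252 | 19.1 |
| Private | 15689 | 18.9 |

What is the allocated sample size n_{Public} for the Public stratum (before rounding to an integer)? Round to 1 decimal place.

Neyman allocation: nₕ = n·NₕSₕ / Σⱼ NⱼSⱼ.
Σ NⱼSⱼ = 15020·11 + 19252·19.1 + 15689·18.9 = 829455.3.
n_{Public} = 751·15020·11 / 829455.3 = 149.6.

149.6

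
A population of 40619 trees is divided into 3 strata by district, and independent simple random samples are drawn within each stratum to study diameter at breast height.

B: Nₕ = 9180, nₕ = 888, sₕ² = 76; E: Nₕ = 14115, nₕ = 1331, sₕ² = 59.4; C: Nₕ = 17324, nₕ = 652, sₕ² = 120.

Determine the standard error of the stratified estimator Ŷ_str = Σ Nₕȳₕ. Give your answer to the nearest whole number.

8230

Var(Ŷ_str) = Σₕ Nₕ²(1 − fₕ)sₕ²/nₕ.
B: 9180²·(1 − 888/9180)·76/888 = 6.5148227 × 10^6.
E: 14115²·(1 − 1331/14115)·59.4/1331 = 8.0529691 × 10^6.
C: 17324²·(1 − 652/17324)·120/652 = 5.3158109 × 10^7.
Sum = 6.7725901 × 10^7.
SE = √(6.7725901 × 10^7) = 8230.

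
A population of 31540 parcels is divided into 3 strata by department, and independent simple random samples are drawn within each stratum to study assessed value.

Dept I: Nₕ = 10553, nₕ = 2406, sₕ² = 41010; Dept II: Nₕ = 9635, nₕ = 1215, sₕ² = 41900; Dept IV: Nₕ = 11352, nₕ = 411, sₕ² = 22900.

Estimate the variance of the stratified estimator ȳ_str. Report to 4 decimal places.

11.2422

Var(ȳ_str) = Σₕ Wₕ²(1 − fₕ)sₕ²/nₕ with Wₕ = Nₕ/N, N = 31540.
Dept I: Wₕ = 0.33459100; term = 0.33459100²·(1 − 0.22799204)·41010/2406 = 1.4731414.
Dept II: Wₕ = 0.30548510; term = 0.30548510²·(1 − 0.12610275)·41900/1215 = 2.812407.
Dept IV: Wₕ = 0.35992391; term = 0.35992391²·(1 − 0.03620507)·22900/411 = 6.9566425.
Sum = 11.242191.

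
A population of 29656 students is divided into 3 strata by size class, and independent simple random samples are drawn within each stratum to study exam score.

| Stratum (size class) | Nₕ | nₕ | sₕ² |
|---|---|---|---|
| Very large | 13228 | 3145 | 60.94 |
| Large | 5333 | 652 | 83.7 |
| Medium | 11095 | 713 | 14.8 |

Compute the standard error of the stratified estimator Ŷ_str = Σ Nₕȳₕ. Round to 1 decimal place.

Var(Ŷ_str) = Σₕ Nₕ²(1 − fₕ)sₕ²/nₕ.
Very large: 13228²·(1 − 3145/13228)·60.94/3145 = 2.5844358 × 10^6.
Large: 5333²·(1 − 652/5333)·83.7/652 = 3.2047052 × 10^6.
Medium: 11095²·(1 − 713/11095)·14.8/713 = 2.3910052 × 10^6.
Sum = 8.1801462 × 10^6.
SE = √(8.1801462 × 10^6) = 2860.1.

2860.1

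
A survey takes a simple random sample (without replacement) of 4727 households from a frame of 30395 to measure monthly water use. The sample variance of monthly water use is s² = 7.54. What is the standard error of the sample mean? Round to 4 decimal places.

0.0367

Under SRS without replacement, Var(ȳ) = (1 − f)·s²/n with f = n/N = 4727/30395 = 0.15551900.
Var(ȳ) = (1 − 0.15551900)·7.54/4727 = 0.84448100·0.001595092 = 0.0013470249.
SE(ȳ) = √(0.0013470249) = 0.0367.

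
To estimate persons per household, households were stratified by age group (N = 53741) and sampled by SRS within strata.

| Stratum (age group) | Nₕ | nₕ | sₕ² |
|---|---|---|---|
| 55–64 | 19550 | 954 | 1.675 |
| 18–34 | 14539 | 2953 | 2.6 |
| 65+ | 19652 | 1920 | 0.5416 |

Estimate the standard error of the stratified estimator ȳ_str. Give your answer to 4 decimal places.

Var(ȳ_str) = Σₕ Wₕ²(1 − fₕ)sₕ²/nₕ with Wₕ = Nₕ/N, N = 53741.
55–64: Wₕ = 0.36378184; term = 0.36378184²·(1 − 0.04879795)·1.675/954 = 2.2101475 × 10^-4.
18–34: Wₕ = 0.27053832; term = 0.27053832²·(1 − 0.20310888)·2.6/2953 = 5.1353077 × 10^-5.
65+: Wₕ = 0.36567983; term = 0.36567983²·(1 − 0.09769998)·0.5416/1920 = 3.4035365 × 10^-5.
Sum = 3.0640319 × 10^-4.
SE = √(3.0640319 × 10^-4) = 0.0175.

0.0175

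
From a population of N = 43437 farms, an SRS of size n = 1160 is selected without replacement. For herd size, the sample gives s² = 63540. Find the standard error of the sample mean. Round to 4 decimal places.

7.3016

Under SRS without replacement, Var(ȳ) = (1 − f)·s²/n with f = n/N = 1160/43437 = 0.02670534.
Var(ȳ) = (1 − 0.02670534)·63540/1160 = 0.97329466·54.775862 = 53.313054.
SE(ȳ) = √(53.313054) = 7.3016.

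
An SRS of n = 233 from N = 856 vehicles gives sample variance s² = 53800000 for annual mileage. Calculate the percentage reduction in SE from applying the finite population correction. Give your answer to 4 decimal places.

f = n/N = 233/856 = 0.27219626.
SE_no-fpc = √(s²/n) = 480.52189; SE_fpc = √((1−f)s²/n) = 409.94002.
Ratio = √(1−f) = 0.85311414. Reduction = 100·(1 − 0.85311414) = 14.6886%.

14.6886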